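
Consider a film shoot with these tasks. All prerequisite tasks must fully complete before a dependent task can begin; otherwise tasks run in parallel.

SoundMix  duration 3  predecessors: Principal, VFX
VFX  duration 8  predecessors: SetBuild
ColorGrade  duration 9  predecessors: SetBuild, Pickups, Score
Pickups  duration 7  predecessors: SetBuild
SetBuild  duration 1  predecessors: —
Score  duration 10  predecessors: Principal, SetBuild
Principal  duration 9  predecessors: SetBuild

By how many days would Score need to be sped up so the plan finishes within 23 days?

Current finish: 29 days; target: 23.
Score is on every critical path, so each day cut from Score cuts the finish by one (this holds down to a finish of 20).
Need 29 − 23 = 6 days off Score → Score becomes 4 days, finish becomes 23.

6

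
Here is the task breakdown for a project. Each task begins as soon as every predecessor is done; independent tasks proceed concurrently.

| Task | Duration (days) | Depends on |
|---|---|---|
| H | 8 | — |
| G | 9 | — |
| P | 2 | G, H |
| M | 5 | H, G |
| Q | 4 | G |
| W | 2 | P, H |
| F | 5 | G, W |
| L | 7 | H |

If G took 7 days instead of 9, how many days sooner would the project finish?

Critical path before the change: G→P→W→F = 9+2+2+5 = 18 giving 18 days.
Since G is critical, the -2 change carries straight to that chain (now 16 days).
New critical path: H→P→W→F = 8+2+2+5 = 17 ⇒ 17 days.
Change in finish: 17 − 18 = -1 days.

1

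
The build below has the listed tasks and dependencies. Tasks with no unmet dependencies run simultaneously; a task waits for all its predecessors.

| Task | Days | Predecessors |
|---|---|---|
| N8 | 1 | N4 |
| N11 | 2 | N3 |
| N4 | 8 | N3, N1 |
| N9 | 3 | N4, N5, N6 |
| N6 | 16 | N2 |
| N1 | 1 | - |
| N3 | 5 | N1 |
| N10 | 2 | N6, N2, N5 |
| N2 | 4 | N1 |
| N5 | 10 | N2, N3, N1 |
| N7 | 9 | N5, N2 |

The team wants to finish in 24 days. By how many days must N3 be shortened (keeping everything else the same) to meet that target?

Current finish: 25 days; target: 24.
N3 is on every critical path, so each day cut from N3 cuts the finish by one (this holds down to a finish of 24).
Need 25 − 24 = 1 day off N3 → N3 becomes 4 days, finish becomes 24.

1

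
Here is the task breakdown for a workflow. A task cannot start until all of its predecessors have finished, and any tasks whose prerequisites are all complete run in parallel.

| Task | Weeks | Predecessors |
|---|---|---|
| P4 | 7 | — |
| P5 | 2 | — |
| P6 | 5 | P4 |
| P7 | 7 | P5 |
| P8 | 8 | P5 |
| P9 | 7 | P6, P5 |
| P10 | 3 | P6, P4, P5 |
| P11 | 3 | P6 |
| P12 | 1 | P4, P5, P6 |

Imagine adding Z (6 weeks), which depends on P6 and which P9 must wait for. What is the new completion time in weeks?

25

Originally the project takes 19 weeks.
With Z inserted, P9 now waits for max(P6, P5, Z).
New critical path: P4→P6→Z→P9 = 7+5+6+7 = 25 ⇒ 25 weeks.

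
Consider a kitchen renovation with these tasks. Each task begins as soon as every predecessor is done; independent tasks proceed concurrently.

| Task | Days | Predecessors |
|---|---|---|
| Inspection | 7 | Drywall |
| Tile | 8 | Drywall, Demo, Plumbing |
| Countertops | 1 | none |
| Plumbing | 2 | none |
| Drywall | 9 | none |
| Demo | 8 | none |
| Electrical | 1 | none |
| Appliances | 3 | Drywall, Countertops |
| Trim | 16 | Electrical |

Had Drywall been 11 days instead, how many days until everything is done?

19

The binding path is Drywall→Tile = 9+8 = 17; finish at 17 days.
Since Drywall is critical, the +2 change carries straight to that chain (now 19 days).
That remains the longest chain; total 19 days.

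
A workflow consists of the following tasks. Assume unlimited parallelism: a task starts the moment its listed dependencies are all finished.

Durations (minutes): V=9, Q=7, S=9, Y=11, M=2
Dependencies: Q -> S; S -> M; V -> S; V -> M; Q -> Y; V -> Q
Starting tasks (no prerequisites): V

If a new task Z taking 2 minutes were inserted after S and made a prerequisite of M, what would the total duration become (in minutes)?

Originally the schedule takes 27 minutes.
With Z inserted, M now waits for max(S, V, Z).
New critical path: V→Q→S→Z→M = 9+7+9+2+2 = 29 ⇒ 29 minutes.

29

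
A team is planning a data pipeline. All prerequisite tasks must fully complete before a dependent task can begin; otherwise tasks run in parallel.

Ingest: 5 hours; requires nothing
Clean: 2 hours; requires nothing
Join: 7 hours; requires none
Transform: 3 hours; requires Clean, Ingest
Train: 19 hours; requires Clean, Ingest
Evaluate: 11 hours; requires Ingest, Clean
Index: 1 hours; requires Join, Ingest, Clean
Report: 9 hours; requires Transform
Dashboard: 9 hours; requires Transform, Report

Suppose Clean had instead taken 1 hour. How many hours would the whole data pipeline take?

Critical path before the change: Ingest→Transform→Report→Dashboard = 5+3+9+9 = 26 giving 26 hours.
Clean has 3 hours of float (longest path through it is 23).
That remains the longest chain; total 26 hours.

26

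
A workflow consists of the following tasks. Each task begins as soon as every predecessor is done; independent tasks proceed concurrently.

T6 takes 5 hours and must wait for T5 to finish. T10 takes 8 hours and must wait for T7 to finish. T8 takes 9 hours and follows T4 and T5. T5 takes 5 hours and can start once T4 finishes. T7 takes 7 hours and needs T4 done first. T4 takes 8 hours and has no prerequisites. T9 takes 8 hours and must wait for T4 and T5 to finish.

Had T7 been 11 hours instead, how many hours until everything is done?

Baseline: T4→T7→T10 = 8+7+8 = 23 → 23 hours.
T7 is on the critical path; changing it to 11 makes that path 27 hours.
The critical path is still T4→T7→T10; finish is now 27 hours.

27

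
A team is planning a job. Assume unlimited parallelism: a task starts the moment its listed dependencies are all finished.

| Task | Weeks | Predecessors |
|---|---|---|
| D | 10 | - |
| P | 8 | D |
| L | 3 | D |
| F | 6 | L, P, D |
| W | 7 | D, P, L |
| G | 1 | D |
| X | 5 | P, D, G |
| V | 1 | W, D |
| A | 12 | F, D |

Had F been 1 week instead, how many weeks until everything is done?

31

The binding path is D→P→F→A = 10+8+6+12 = 36; finish at 36 weeks.
F lies on that path, so at 1 week the path becomes 31 weeks.
The critical path is still D→P→F→A; finish is now 31 weeks.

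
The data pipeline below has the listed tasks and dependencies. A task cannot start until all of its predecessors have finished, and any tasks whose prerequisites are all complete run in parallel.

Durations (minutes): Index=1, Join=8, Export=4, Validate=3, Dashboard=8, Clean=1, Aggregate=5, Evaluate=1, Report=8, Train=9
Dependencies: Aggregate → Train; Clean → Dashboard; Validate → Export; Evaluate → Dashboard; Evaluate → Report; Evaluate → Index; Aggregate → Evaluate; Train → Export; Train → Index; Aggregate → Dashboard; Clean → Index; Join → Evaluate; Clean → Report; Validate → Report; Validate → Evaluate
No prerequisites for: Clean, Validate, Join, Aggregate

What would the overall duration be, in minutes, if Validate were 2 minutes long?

The binding path is Aggregate→Train→Export = 5+9+4 = 18; finish at 18 minutes.
Validate has 6 minutes of float (longest path through it is 12).
The critical path is still Aggregate→Train→Export; finish is now 18 minutes.

18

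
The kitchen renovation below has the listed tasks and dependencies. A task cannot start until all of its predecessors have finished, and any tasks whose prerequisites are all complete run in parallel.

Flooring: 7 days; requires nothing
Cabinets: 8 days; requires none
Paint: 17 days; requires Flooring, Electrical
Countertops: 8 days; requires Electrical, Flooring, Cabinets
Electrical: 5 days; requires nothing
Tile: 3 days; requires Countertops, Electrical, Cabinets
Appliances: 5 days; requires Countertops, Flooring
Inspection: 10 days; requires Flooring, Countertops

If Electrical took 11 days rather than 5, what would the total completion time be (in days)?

29

Baseline: Cabinets→Countertops→Inspection = 8+8+10 = 26 → 26 days.
Electrical has 3 days of float (longest path through it is 23).
Now Electrical→Countertops→Inspection = 11+8+10 = 29 is longest, so the finish becomes 29 days.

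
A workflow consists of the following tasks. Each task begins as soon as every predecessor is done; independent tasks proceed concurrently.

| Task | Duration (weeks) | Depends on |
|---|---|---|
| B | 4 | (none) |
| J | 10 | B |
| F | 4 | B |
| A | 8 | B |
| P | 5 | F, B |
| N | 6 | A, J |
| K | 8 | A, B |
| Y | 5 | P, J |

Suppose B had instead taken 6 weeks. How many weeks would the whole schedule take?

22

Critical path before the change: B→J→N = 4+10+6 = 20 giving 20 weeks.
B lies on that path, so at 6 weeks the path becomes 22 weeks.
The critical path is still B→J→N; finish is now 22 weeks.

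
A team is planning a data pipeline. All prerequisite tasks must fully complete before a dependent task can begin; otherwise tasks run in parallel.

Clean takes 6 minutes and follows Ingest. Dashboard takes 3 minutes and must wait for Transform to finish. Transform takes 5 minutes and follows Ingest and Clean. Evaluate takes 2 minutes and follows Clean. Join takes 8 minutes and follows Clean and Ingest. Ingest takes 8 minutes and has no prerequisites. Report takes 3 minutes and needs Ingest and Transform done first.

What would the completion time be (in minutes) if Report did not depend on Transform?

Before: longest chain Ingest→Clean→Join = 8+6+8 = 22, finish 22.
Without Transform→Report, Report's earliest start moves from 19 to 8.
The longest chain is now Ingest→Clean→Join = 8+6+8 = 22, so the schedule takes 22 minutes.

22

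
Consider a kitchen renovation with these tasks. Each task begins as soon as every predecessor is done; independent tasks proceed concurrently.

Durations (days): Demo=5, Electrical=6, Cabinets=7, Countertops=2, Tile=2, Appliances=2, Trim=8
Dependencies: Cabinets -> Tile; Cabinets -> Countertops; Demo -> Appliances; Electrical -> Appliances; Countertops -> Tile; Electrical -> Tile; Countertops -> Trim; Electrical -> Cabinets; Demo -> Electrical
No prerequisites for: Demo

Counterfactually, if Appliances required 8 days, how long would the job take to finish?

Actual critical path: Demo→Electrical→Cabinets→Countertops→Trim = 5+6+7+2+8 = 28 ⇒ 28 days.
Appliances is off the critical path — its longest chain is 13 days, giving 15 of slack.
No other chain overtakes it, so the finish is 28 days.

28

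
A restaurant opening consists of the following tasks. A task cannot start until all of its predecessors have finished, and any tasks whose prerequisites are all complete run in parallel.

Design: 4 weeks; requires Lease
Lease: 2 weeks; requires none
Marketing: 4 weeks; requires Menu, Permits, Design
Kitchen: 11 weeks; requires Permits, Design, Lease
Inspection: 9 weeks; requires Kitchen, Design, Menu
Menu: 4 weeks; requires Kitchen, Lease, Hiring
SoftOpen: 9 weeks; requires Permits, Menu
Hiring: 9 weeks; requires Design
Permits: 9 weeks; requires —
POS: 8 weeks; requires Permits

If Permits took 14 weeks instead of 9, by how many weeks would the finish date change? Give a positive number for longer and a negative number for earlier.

The binding path is Permits→Kitchen→Menu→SoftOpen = 9+11+4+9 = 33; finish at 33 weeks.
Since Permits is critical, the +5 change carries straight to that chain (now 38 weeks).
No other chain overtakes it, so the finish is 38 weeks.
Change in finish: 38 − 33 = +5 weeks.

5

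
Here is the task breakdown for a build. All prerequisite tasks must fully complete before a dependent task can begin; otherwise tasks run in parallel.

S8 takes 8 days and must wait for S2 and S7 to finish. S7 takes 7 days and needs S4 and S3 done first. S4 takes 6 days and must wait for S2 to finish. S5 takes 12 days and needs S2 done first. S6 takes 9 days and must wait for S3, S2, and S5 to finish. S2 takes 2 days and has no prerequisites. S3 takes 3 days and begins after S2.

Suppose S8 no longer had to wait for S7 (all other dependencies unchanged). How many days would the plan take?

With the dependency in place, S2→S4→S7→S8 = 2+6+7+8 = 23 sets the finish at 23 days.
Without S7→S8, S8's earliest start moves from 15 to 2.
After: S2→S5→S6 = 2+12+9 = 23 → 23 days.

23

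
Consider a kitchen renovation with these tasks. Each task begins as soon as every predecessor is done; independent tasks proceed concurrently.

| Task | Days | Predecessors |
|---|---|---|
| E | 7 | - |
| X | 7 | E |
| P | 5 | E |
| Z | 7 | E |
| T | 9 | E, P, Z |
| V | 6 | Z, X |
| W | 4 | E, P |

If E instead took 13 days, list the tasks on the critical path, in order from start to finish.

Actual critical path: E→Z→T = 7+7+9 = 23 ⇒ 23 days.
E is on the critical path; changing it to 13 makes that path 29 days.
That remains the longest chain; total 29 days.

E, Z, T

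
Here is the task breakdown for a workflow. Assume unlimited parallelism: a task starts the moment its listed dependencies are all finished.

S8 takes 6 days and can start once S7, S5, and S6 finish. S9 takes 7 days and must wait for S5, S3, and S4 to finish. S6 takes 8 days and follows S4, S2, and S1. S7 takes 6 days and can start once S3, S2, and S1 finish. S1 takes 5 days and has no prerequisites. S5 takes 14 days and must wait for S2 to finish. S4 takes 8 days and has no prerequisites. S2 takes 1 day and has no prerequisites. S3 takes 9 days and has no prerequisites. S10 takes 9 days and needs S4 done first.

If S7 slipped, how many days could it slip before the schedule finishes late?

1

S2→S5→S9 = 1+14+7 = 22 sets the makespan at 22 days.
S7 finishes as early as 15 and must finish by 16.
Float = 22 − 21 = 1.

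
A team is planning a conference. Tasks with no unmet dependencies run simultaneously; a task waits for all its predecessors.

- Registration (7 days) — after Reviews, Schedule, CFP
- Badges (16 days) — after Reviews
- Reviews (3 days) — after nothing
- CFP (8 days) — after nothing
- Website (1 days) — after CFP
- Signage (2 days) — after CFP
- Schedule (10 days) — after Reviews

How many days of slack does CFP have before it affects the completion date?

Reviews→Schedule→Registration = 3+10+7 = 20 sets the makespan at 20 days.
The longest chain containing CFP totals 15 days.
Float = 20 − 15 = 5.

5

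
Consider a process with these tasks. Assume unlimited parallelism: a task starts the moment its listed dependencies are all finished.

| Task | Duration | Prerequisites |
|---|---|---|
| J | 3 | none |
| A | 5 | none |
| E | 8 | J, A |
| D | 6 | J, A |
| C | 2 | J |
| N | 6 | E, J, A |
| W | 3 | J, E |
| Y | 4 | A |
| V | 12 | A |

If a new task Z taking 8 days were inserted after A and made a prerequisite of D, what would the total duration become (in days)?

Originally the job takes 19 days.
With Z inserted, D now waits for max(J, A, Z).
New critical path: A→Z→D = 5+8+6 = 19 ⇒ 19 days.

19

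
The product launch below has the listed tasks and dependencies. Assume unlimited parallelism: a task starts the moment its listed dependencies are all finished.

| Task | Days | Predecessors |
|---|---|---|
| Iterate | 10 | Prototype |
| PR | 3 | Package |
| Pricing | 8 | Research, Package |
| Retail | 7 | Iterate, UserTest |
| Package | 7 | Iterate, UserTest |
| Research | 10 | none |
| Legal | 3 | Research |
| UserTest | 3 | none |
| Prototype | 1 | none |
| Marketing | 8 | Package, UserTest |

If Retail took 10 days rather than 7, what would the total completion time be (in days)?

Critical path before the change: Prototype→Iterate→Package→Pricing = 1+10+7+8 = 26 giving 26 days.
Retail is off the critical path — its longest chain is 18 days, giving 8 of slack.
No other chain overtakes it, so the finish is 26 days.

26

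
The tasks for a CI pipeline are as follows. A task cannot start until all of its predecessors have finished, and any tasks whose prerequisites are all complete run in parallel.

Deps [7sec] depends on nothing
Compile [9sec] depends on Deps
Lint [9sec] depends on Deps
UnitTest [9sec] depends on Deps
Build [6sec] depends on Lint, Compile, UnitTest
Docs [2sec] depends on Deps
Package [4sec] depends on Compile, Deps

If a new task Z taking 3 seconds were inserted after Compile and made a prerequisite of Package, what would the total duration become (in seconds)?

Originally the job takes 22 seconds.
With Z inserted, Package now waits for max(Compile, Deps, Z).
New critical path: Deps→Compile→Z→Package = 7+9+3+4 = 23 ⇒ 23 seconds.

23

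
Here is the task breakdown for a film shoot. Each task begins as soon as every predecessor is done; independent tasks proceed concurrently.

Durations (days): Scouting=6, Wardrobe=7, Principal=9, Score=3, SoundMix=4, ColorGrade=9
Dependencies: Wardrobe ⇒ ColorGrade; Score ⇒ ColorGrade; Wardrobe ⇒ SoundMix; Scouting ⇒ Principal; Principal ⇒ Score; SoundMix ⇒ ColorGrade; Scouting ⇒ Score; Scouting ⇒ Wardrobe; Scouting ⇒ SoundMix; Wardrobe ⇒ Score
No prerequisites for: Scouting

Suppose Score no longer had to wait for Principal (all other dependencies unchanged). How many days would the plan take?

Before: longest chain Scouting→Principal→Score→ColorGrade = 6+9+3+9 = 27, finish 27.
Without Principal→Score, Score's earliest start moves from 15 to 13.
After: Scouting→Wardrobe→SoundMix→ColorGrade = 6+7+4+9 = 26 → 26 days.

26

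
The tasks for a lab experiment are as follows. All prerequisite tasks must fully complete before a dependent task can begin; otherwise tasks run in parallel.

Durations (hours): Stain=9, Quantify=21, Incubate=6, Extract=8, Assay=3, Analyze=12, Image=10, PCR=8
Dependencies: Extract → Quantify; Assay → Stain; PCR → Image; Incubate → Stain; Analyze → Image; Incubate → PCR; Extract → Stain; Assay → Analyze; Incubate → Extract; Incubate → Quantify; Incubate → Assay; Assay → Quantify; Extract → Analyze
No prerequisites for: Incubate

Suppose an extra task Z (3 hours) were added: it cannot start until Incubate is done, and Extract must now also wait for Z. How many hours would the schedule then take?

Originally the schedule takes 36 hours.
With Z inserted, Extract now waits for max(Incubate, Z).
New critical path: Incubate→Z→Extract→Analyze→Image = 6+3+8+12+10 = 39 ⇒ 39 hours.

39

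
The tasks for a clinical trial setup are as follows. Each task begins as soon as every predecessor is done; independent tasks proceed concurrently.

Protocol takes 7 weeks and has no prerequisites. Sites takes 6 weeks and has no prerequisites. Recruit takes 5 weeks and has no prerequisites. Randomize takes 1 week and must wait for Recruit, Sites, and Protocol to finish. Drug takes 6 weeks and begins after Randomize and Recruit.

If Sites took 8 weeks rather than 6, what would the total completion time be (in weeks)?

The binding path is Protocol→Randomize→Drug = 7+1+6 = 14; finish at 14 weeks.
Sites is off the critical path — its longest chain is 13 weeks, giving 1 of slack.
New critical path: Sites→Randomize→Drug = 8+1+6 = 15 ⇒ 15 weeks.

15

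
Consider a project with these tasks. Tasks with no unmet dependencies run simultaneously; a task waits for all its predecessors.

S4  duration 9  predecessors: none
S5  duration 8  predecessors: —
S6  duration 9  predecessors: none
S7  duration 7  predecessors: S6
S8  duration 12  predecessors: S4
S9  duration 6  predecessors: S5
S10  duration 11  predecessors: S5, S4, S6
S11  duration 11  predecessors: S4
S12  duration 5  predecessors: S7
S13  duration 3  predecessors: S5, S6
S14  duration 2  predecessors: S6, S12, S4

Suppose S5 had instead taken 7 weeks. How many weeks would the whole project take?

23

The binding path is S6→S7→S12→S14 = 9+7+5+2 = 23; finish at 23 weeks.
S5 has 4 weeks of float (longest path through it is 19).
That remains the longest chain; total 23 weeks.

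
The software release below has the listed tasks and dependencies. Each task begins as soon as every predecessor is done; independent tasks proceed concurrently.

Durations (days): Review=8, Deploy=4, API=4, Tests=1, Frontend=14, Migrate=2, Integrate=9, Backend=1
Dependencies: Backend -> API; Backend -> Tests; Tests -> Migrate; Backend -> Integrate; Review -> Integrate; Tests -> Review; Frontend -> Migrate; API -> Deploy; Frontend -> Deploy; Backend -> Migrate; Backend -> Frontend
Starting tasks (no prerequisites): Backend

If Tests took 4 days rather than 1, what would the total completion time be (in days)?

As given, the longest chain is Backend→Tests→Review→Integrate = 1+1+8+9 = 19, so the finish is 19 days.
Tests lies on that path, so at 4 days the path becomes 22 days.
That remains the longest chain; total 22 days.

22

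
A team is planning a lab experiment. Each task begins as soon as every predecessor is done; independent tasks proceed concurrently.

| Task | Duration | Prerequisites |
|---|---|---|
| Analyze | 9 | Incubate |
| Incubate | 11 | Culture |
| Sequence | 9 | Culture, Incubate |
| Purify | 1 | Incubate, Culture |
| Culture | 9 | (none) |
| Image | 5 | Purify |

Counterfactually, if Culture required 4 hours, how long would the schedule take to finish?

As given, the longest chain is Culture→Incubate→Sequence = 9+11+9 = 29, so the finish is 29 hours.
Since Culture is critical, the -5 change carries straight to that chain (now 24 hours).
No other chain overtakes it, so the finish is 24 hours.

24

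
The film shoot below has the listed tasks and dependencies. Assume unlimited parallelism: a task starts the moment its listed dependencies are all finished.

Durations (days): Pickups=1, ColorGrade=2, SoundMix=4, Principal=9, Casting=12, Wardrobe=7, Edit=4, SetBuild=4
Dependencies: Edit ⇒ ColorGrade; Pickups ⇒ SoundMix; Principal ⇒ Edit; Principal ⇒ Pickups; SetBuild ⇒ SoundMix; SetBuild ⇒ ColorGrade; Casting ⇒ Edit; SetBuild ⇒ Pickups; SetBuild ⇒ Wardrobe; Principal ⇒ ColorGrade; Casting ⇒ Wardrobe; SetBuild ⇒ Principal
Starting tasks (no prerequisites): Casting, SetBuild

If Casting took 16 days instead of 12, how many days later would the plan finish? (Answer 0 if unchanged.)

Critical path before the change: Casting→Wardrobe = 12+7 = 19 giving 19 days.
Since Casting is critical, the +4 change carries straight to that chain (now 23 days).
The critical path is still Casting→Wardrobe; finish is now 23 days.
Change in finish: 23 − 19 = +4 days.

4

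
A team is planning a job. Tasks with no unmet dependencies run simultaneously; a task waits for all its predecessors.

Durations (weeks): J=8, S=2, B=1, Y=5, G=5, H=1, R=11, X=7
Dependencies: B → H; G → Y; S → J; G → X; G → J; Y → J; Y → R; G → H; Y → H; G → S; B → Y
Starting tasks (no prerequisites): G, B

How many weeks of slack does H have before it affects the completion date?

The longest chain is G→Y→R = 5+5+11 = 21; overall finish 21 weeks.
Longest path through H: 11 weeks (earliest finish 11, latest finish 21).
So H can slip 21 − 11 = 10 weeks.

10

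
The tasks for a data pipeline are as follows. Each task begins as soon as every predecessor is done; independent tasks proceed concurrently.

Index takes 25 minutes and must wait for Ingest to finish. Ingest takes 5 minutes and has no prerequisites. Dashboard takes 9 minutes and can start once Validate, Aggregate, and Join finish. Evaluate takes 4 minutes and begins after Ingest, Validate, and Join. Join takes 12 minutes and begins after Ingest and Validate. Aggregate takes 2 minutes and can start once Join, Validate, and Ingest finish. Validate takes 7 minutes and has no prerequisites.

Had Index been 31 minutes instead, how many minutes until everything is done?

36

Baseline: Ingest→Index = 5+25 = 30 → 30 minutes.
Since Index is critical, the +6 change carries straight to that chain (now 36 minutes).
No other chain overtakes it, so the finish is 36 minutes.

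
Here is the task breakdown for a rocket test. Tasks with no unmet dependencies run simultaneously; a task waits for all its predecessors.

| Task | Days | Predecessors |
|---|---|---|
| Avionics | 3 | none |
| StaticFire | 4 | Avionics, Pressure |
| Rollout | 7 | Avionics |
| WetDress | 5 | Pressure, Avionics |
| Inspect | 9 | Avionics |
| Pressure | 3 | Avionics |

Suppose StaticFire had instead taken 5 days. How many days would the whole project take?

12

Actual critical path: Avionics→Inspect = 3+9 = 12 ⇒ 12 days.
StaticFire has 2 days of float (longest path through it is 10).
The critical path is still Avionics→Inspect; finish is now 12 days.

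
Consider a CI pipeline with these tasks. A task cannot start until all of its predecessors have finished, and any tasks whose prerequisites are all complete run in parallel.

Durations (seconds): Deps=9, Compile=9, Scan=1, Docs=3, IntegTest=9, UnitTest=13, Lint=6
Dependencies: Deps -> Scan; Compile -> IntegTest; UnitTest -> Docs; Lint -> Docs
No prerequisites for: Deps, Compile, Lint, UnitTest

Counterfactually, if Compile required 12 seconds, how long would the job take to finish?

21

As given, the longest chain is Compile→IntegTest = 9+9 = 18, so the finish is 18 seconds.
Since Compile is critical, the +3 change carries straight to that chain (now 21 seconds).
No other chain overtakes it, so the finish is 21 seconds.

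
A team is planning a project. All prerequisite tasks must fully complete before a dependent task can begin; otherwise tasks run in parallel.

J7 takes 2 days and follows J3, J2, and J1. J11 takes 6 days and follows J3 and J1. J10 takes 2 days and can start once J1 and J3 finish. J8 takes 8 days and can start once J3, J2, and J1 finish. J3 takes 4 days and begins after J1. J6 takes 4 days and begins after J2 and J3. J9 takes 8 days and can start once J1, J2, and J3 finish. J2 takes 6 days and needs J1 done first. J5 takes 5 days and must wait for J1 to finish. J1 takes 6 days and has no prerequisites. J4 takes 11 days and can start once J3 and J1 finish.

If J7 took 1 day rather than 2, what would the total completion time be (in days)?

21

Baseline: J1→J3→J4 = 6+4+11 = 21 → 21 days.
J7 is off the critical path — its longest chain is 14 days, giving 7 of slack.
The critical path is still J1→J3→J4; finish is now 21 days.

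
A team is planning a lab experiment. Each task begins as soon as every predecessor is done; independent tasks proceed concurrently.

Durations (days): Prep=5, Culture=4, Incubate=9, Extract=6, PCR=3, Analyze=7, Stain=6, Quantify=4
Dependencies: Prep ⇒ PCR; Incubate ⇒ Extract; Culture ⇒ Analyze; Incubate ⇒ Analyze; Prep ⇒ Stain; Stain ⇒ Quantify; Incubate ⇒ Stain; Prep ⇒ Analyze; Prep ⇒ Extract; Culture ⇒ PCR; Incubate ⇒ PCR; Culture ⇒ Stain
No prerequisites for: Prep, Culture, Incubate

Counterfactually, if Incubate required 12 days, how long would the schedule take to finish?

Critical path before the change: Incubate→Stain→Quantify = 9+6+4 = 19 giving 19 days.
Incubate is on the critical path; changing it to 12 makes that path 22 days.
That remains the longest chain; total 22 days.

22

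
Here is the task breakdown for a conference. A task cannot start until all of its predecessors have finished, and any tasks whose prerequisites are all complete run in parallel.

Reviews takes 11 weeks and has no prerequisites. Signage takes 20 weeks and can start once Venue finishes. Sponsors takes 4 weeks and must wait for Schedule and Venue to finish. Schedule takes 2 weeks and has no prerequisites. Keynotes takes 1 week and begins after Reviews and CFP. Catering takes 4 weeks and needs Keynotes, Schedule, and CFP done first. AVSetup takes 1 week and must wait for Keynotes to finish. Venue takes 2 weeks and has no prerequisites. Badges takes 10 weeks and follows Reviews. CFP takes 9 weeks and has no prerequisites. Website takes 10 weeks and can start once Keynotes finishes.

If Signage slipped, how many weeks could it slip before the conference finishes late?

Venue→Signage = 2+20 = 22 sets the makespan at 22 weeks.
The longest chain containing Signage totals 22 weeks.
Float = 22 − 22 = 0.

0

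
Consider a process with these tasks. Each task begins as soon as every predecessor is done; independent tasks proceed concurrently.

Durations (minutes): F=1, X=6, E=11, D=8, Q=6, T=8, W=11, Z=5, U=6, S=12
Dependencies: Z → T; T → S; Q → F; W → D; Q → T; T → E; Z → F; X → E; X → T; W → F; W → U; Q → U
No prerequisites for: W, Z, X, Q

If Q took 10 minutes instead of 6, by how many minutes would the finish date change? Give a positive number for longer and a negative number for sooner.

As given, the longest chain is Q→T→S = 6+8+12 = 26, so the finish is 26 minutes.
Since Q is critical, the +4 change carries straight to that chain (now 30 minutes).
That remains the longest chain; total 30 minutes.
Change in finish: 30 − 26 = +4 minutes.

4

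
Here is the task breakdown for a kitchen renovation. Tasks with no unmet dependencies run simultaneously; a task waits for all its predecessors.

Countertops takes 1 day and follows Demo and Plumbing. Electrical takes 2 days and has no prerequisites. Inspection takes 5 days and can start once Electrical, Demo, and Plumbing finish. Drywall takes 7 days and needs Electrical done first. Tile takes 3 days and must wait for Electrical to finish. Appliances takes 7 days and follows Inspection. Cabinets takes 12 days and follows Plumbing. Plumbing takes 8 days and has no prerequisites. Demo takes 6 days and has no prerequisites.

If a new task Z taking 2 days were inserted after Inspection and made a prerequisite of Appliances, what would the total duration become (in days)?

Originally the project takes 20 days.
With Z inserted, Appliances now waits for max(Inspection, Z).
New critical path: Plumbing→Inspection→Z→Appliances = 8+5+2+7 = 22 ⇒ 22 days.

22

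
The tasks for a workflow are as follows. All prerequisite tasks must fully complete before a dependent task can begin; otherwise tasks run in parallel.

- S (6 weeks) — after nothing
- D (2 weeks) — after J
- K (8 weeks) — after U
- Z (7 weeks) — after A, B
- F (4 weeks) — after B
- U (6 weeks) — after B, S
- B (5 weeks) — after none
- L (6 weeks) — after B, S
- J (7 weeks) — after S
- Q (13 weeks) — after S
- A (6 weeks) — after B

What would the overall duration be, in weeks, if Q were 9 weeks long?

20

Critical path before the change: S→U→K = 6+6+8 = 20 giving 20 weeks.
Q is off the critical path — its longest chain is 19 weeks, giving 1 of slack.
No other chain overtakes it, so the finish is 20 weeks.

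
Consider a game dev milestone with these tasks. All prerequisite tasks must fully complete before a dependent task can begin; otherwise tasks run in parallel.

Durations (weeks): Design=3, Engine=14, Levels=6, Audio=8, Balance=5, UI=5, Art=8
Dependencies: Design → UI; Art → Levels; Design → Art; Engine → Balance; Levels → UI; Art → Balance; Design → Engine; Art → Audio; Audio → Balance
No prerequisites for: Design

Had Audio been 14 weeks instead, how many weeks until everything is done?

30

Baseline: Design→Art→Audio→Balance = 3+8+8+5 = 24 → 24 weeks.
Since Audio is critical, the +6 change carries straight to that chain (now 30 weeks).
No other chain overtakes it, so the finish is 30 weeks.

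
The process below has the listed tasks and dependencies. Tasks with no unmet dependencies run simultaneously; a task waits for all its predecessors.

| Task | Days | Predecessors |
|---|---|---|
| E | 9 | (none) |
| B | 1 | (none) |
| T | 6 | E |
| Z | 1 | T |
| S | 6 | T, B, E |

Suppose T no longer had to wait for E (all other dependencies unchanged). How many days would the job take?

Original critical path: E→T→S = 9+6+6 = 21 ⇒ 21 days.
Without E→T, T's earliest start moves from 9 to 0.
New critical path: E→S = 9+6 = 15 ⇒ 15 days.

15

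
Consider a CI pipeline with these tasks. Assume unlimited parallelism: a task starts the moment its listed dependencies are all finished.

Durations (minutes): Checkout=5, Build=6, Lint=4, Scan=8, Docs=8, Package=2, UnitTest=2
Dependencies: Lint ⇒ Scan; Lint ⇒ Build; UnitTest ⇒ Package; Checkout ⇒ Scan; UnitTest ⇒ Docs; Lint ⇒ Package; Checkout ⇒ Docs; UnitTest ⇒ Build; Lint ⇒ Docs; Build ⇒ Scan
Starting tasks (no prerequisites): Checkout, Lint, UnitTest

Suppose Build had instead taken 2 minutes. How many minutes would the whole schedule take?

As given, the longest chain is Lint→Build→Scan = 4+6+8 = 18, so the finish is 18 minutes.
Build is on the critical path; changing it to 2 makes that path 14 minutes.
That remains the longest chain; total 14 minutes.

14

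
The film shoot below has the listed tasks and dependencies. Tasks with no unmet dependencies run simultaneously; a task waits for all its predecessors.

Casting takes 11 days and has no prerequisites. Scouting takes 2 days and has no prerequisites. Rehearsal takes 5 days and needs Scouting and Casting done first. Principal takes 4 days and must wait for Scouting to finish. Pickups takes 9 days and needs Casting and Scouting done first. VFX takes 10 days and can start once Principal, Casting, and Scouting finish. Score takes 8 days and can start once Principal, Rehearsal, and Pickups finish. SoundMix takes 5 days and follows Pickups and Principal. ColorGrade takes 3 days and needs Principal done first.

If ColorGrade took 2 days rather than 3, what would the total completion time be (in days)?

28

Actual critical path: Casting→Pickups→Score = 11+9+8 = 28 ⇒ 28 days.
The longest path through ColorGrade is only 9 days, so ColorGrade has float 19.
The critical path is still Casting→Pickups→Score; finish is now 28 days.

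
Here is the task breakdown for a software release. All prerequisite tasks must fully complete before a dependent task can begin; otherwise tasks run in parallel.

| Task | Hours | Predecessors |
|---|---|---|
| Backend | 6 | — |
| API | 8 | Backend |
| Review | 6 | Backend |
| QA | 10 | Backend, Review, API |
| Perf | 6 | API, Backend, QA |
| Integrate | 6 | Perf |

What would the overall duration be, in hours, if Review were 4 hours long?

Actual critical path: Backend→API→QA→Perf→Integrate = 6+8+10+6+6 = 36 ⇒ 36 hours.
Review is off the critical path — its longest chain is 34 hours, giving 2 of slack.
That remains the longest chain; total 36 hours.

36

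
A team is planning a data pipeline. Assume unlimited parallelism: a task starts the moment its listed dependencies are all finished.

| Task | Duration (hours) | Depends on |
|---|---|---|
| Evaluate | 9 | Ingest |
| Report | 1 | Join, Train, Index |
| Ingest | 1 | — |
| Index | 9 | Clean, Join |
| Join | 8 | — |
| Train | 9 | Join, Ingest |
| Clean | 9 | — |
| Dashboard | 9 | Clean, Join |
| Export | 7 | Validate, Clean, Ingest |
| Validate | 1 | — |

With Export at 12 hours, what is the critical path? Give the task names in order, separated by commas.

Critical path before the change: Clean→Index→Report = 9+9+1 = 19 giving 19 hours.
The longest path through Export is only 16 hours, so Export has float 3.
The binding chain switches to Clean→Export = 9+12 = 21; finish 21 hours.

Clean, Export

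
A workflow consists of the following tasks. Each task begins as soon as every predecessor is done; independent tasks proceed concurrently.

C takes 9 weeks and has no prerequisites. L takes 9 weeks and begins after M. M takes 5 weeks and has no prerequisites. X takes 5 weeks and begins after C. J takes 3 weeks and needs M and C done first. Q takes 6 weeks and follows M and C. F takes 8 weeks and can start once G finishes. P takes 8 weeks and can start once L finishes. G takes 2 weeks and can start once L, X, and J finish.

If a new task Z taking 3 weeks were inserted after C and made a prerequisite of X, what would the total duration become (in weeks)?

Originally the workflow takes 24 weeks.
With Z inserted, X now waits for max(C, Z).
New critical path: C→Z→X→G→F = 9+3+5+2+8 = 27 ⇒ 27 weeks.

27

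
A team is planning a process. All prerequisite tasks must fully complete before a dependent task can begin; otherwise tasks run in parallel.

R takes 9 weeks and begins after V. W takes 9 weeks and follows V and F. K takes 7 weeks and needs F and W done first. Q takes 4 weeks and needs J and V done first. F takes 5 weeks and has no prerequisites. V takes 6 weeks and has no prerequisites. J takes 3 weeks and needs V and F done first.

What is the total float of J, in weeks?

V→W→K = 6+9+7 = 22 sets the makespan at 22 weeks.
The longest chain containing J totals 13 weeks.
Float = 22 − 13 = 9.

9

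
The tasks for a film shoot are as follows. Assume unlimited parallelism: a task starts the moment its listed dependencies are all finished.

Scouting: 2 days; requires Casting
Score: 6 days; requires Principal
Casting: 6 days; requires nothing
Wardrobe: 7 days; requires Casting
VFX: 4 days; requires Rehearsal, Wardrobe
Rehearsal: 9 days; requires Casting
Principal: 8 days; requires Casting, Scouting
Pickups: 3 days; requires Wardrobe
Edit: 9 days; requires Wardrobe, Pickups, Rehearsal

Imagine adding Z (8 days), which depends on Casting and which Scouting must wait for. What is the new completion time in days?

30

Originally the schedule takes 25 days.
With Z inserted, Scouting now waits for max(Casting, Z).
New critical path: Casting→Z→Scouting→Principal→Score = 6+8+2+8+6 = 30 ⇒ 30 days.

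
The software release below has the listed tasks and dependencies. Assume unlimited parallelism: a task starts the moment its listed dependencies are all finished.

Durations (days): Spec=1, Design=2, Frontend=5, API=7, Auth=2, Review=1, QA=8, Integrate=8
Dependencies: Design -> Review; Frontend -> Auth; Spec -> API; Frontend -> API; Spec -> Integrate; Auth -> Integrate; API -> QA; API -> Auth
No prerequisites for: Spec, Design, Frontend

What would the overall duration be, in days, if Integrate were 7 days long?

21

As given, the longest chain is Frontend→API→Auth→Integrate = 5+7+2+8 = 22, so the finish is 22 days.
Integrate lies on that path, so at 7 days the path becomes 21 days.
No other chain overtakes it, so the finish is 21 days.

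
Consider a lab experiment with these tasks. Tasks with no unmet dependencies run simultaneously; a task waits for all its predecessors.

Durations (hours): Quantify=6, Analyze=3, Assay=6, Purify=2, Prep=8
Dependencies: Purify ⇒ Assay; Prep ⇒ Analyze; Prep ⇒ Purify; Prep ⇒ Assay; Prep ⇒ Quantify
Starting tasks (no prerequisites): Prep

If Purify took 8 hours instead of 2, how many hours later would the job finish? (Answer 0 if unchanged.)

As given, the longest chain is Prep→Purify→Assay = 8+2+6 = 16, so the finish is 16 hours.
Purify is on the critical path; changing it to 8 makes that path 22 hours.
The critical path is still Prep→Purify→Assay; finish is now 22 hours.
Change in finish: 22 − 16 = +6 hours.

6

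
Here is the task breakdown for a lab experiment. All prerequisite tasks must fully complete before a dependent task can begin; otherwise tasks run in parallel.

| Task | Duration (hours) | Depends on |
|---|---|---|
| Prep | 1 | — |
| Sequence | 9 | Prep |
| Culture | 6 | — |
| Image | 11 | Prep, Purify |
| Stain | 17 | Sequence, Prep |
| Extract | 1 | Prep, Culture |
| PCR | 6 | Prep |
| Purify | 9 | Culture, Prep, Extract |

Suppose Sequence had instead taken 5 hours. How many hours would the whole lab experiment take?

Baseline: Prep→Sequence→Stain = 1+9+17 = 27 → 27 hours.
Sequence is on the critical path; changing it to 5 makes that path 23 hours.
Now Culture→Extract→Purify→Image = 6+1+9+11 = 27 is longest, so the finish becomes 27 hours.

27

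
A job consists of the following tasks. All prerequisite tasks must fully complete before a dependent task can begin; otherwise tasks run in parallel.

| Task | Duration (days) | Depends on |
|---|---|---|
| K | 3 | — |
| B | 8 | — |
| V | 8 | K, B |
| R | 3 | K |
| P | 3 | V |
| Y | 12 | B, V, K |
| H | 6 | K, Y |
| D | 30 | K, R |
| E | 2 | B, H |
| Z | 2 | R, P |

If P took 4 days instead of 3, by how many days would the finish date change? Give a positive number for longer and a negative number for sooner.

The binding path is K→R→D = 3+3+30 = 36; finish at 36 days.
The longest path through P is only 21 days, so P has float 15.
The critical path is still K→R→D; finish is now 36 days.
Change in finish: 36 − 36 = +0 days.

0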